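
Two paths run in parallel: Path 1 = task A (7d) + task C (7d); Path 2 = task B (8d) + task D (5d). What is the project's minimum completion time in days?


Path 1 = 7 + 7 = 14 days
Path 2 = 8 + 5 = 13 days
Duration = max(14, 13) = 14 days

14 days


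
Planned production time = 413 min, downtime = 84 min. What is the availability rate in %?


Formula: Availability = (Planned Time - Downtime) / Planned Time * 100
Uptime = 413 - 84 = 329 min
Availability = 329 / 413 * 100 = 79.7%

79.7%


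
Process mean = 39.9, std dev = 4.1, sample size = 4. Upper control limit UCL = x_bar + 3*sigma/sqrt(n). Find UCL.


UCL = 39.9 + 3 * 4.1 / sqrt(4)

46.05


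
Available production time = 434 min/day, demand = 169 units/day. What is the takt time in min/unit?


Formula: Takt Time = Available Production Time / Customer Demand
Takt = 434 min/day / 169 units/day
Takt = 2.57 min/unit

2.57 min/unit


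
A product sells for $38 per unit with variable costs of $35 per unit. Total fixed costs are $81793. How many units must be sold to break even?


Formula: BEQ = Fixed Costs / (Price - Variable Cost)
Contribution margin = $38 - $35 = $3/unit
BEQ = ceil($81793 / $3/unit) = ceil(27264.33) = 27265 units

27265 units


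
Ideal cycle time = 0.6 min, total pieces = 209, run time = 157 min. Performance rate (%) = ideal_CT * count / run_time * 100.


Formula: Performance = (Ideal CT * Total Count) / Run Time * 100
Ideal output time = 0.6 * 209 = 125.4 min
Performance = 125.4 / 157 * 100 = 79.9%

79.9%


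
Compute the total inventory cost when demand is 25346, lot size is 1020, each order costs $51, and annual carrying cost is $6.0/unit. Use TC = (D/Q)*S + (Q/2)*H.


TC = 25346/1020 * 51 + 1020/2 * 6.0

$4327.30


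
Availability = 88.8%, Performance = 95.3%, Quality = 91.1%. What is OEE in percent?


Formula: OEE = Availability * Performance * Quality / 10000
A * P = 88.8% * 95.3% / 100 = 84.63%
OEE = 84.63% * 91.1% / 100 = 77.1%

77.1%


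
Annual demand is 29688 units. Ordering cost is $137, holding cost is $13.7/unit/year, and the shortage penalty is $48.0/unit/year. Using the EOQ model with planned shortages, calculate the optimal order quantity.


Formula: EOQ* = sqrt(2DS/H) * sqrt((H+P)/P)
Base EOQ = sqrt(2*29688*137/13.7) = 770.56 units
Correction = sqrt((13.7+48.0)/48.0) = 1.13376
EOQ* = 770.56 * 1.13376 = 873.6 units

873.6 units


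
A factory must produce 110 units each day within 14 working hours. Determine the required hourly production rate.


Formula: Production Rate = Daily Demand / Available Hours
Rate = 110 units/day / 14 hours/day
Rate = 7.9 units/hour

7.9 units/hour


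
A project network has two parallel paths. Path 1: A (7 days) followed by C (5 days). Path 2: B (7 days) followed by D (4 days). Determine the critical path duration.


Path 1 = 7 + 5 = 12 days
Path 2 = 7 + 4 = 11 days
Duration = max(12, 11) = 12 days

12 days


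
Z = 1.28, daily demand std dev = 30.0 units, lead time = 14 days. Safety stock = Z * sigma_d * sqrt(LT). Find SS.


Formula: SS = z * sigma_d * sqrt(LT)
sqrt(LT) = sqrt(14) = 3.7417
SS = 1.28 * 30.0 * 3.7417
SS = 143.7 units

143.7 units


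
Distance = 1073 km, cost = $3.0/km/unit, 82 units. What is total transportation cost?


TC = dist * cost * units = 1073 * 3.0 * 82 = $263958.00

$263958.00


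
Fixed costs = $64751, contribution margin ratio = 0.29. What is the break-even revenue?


Formula: BER = Fixed Costs / Contribution Margin Ratio
BER = $64751 / 0.29
BER = $223279.31 (to the nearest cent)

$223279.31


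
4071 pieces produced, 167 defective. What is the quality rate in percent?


Formula: Quality Rate = Good Pieces / Total Pieces * 100
Good pieces = 4071 - 167 = 3904
QR = 3904 / 4071 * 100 = 95.9%

95.9%


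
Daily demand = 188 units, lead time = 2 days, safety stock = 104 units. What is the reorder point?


Formula: ROP = (Daily Demand * Lead Time) + Safety Stock
Demand during lead time = 188 * 2 = 376 units
ROP = 376 + 104 = 480 units

480 units


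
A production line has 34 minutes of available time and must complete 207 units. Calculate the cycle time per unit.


Formula: CT = Available Time / Number of Units
CT = 34 min / 207 units
CT = 0.16 min/unit

0.16 min/unit


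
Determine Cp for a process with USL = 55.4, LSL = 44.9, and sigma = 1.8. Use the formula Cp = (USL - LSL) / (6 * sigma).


Cp = (55.4 - 44.9) / (6 * 1.8)

0.97


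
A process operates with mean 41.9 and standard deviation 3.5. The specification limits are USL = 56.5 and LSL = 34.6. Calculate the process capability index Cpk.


Cpu = (56.5 - 41.9) / (3 * 3.5) = 1.39
Cpl = (41.9 - 34.6) / (3 * 3.5) = 0.7
Cpk = min(1.39, 0.7) = 0.7

0.7


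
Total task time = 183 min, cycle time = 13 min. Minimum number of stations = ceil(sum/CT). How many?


Formula: N_min = ceil(Sum of Task Times / Cycle Time)
N_min = ceil(183 min / 13 min) = ceil(14.0769)
N_min = 15 stations

15


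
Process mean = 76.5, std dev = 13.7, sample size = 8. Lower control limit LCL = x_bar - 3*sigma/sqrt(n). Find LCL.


LCL = 76.5 - 3 * 13.7 / sqrt(8)

61.97


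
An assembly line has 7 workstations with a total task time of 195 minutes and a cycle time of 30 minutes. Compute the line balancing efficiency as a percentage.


Formula: Efficiency = Sum of Task Times / (N_stations * CT) * 100
Total station capacity = 7 stations * 30 min = 210 min
Efficiency = 195 / 210 * 100 = 92.9%

92.9%


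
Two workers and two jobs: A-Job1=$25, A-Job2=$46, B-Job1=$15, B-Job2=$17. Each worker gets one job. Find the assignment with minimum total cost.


Option 1: A->1 + B->2 = $25 + $17 = $42
Option 2: A->2 + B->1 = $46 + $15 = $61
Min cost = min($42, $61) = $42

$42


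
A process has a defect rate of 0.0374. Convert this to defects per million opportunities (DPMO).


DPMO = defect_rate * 1000000 = 0.0374 * 1000000

37400


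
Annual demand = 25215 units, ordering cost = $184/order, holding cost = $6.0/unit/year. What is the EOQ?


Formula: EOQ = sqrt(2 * D * S / H)
Numerator: 2 * 25215 * 184 = 9279120
2DS/H = 9279120 / 6.0 = 1546520.0
EOQ = sqrt(1546520.0) = 1243.6 units

1243.6 units


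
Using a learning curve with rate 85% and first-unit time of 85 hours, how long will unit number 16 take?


Formula: T_n = T_1 * (learning_rate)^(log2(n)) where learning_rate = rate/100
Doublings = log2(16) = 4
T_n = 85 * 0.85^4
T_n = 85 * 0.522 = 44.4 hours

44.4 hours


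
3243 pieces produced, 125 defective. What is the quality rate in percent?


Formula: Quality Rate = Good Pieces / Total Pieces * 100
Good pieces = 3243 - 125 = 3118
QR = 3118 / 3243 * 100 = 96.1%

96.1%


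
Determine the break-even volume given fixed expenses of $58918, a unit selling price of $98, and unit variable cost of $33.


Formula: BEQ = Fixed Costs / (Price - Variable Cost)
Contribution margin = $98 - $33 = $65/unit
BEQ = ceil($58918 / $65/unit) = ceil(906.43) = 907 units

907 units


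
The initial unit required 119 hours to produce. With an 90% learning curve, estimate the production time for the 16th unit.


Formula: T_n = T_1 * (learning_rate)^(log2(n)) where learning_rate = rate/100
Doublings = log2(16) = 4
T_n = 119 * 0.9^4
T_n = 119 * 0.6561 = 78.1 hours

78.1 hours


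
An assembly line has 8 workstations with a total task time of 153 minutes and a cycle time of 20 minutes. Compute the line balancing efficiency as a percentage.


Formula: Efficiency = Sum of Task Times / (N_stations * CT) * 100
Total station capacity = 8 stations * 20 min = 160 min
Efficiency = 153 / 160 * 100 = 95.6%

95.6%


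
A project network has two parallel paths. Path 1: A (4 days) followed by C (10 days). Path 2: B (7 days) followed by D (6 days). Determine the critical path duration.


Path 1 = 4 + 10 = 14 days
Path 2 = 7 + 6 = 13 days
Duration = max(14, 13) = 14 days

14 days


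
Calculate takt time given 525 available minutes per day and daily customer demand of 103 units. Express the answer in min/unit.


Formula: Takt Time = Available Production Time / Customer Demand
Takt = 525 min/day / 103 units/day
Takt = 5.1 min/unit

5.1 min/unit


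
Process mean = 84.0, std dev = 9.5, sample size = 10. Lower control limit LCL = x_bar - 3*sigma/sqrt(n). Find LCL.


LCL = 84.0 - 3 * 9.5 / sqrt(10)

74.99


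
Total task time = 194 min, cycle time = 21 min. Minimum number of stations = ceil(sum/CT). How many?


Formula: N_min = ceil(Sum of Task Times / Cycle Time)
N_min = ceil(194 min / 21 min) = ceil(9.2381)
N_min = 10 stations

10


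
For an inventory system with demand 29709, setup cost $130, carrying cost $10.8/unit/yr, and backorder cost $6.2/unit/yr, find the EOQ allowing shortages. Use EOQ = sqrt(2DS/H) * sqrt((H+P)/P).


Formula: EOQ* = sqrt(2DS/H) * sqrt((H+P)/P)
Base EOQ = sqrt(2*29709*130/10.8) = 845.7 units
Correction = sqrt((10.8+6.2)/6.2) = 1.65588
EOQ* = 845.7 * 1.65588 = 1400.4 units

1400.4 units


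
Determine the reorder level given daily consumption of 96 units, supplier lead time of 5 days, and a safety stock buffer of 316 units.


Formula: ROP = (Daily Demand * Lead Time) + Safety Stock
Demand during lead time = 96 * 5 = 480 units
ROP = 480 + 316 = 796 units

796 units


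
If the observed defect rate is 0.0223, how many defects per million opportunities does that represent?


DPMO = defect_rate * 1000000 = 0.0223 * 1000000

22300


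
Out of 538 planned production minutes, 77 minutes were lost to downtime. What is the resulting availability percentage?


Formula: Availability = (Planned Time - Downtime) / Planned Time * 100
Uptime = 538 - 77 = 461 min
Availability = 461 / 538 * 100 = 85.7%

85.7%


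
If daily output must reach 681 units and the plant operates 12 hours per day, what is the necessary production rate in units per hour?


Formula: Production Rate = Daily Demand / Available Hours
Rate = 681 units/day / 12 hours/day
Rate = 56.8 units/hour

56.8 units/hour


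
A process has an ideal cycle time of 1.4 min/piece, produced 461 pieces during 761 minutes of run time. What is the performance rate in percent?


Formula: Performance = (Ideal CT * Total Count) / Run Time * 100
Ideal output time = 1.4 * 461 = 645.4 min
Performance = 645.4 / 761 * 100 = 84.8%

84.8%


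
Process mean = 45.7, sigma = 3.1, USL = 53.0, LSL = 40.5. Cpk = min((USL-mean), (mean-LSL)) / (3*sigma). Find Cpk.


Cpu = (53.0 - 45.7) / (3 * 3.1) = 0.78
Cpl = (45.7 - 40.5) / (3 * 3.1) = 0.56
Cpk = min(0.78, 0.56) = 0.56

0.56


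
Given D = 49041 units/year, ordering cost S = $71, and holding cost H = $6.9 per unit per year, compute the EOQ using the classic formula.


Formula: EOQ = sqrt(2 * D * S / H)
Numerator: 2 * 49041 * 71 = 6963822
2DS/H = 6963822 / 6.9 = 1009249.6
EOQ = sqrt(1009249.6) = 1004.6 units

1004.6 units


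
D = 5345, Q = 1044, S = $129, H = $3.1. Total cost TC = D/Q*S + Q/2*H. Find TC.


TC = 5345/1044 * 129 + 1044/2 * 3.1

$2278.65


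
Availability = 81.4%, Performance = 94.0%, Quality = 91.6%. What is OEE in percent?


Formula: OEE = Availability * Performance * Quality / 10000
A * P = 81.4% * 94.0% / 100 = 76.52%
OEE = 76.52% * 91.6% / 100 = 70.1%

70.1%


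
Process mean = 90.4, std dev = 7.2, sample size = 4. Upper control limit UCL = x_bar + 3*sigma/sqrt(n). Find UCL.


UCL = 90.4 + 3 * 7.2 / sqrt(4)

101.2


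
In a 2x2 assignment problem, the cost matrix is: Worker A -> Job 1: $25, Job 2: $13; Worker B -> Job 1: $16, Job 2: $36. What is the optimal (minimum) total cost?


Option 1: A->1 + B->2 = $25 + $36 = $61
Option 2: A->2 + B->1 = $13 + $16 = $29
Min cost = min($61, $29) = $29

$29


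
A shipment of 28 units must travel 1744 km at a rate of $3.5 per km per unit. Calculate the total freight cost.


TC = dist * cost * units = 1744 * 3.5 * 28 = $170912.00

$170912.00


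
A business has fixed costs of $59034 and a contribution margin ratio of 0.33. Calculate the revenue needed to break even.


Formula: BER = Fixed Costs / Contribution Margin Ratio
BER = $59034 / 0.33
BER = $178890.91 (to the nearest cent)

$178890.91


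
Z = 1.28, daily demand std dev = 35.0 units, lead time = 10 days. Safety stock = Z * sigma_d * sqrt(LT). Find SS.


Formula: SS = z * sigma_d * sqrt(LT)
sqrt(LT) = sqrt(10) = 3.1623
SS = 1.28 * 35.0 * 3.1623
SS = 141.7 units

141.7 units


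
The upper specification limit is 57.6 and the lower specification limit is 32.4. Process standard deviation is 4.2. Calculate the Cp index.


Cp = (57.6 - 32.4) / (6 * 4.2)

1.0


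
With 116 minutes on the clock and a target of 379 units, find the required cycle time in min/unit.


Formula: CT = Available Time / Number of Units
CT = 116 min / 379 units
CT = 0.31 min/unit

0.31 min/unit


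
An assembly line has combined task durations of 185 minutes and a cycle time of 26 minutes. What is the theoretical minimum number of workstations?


Formula: N_min = ceil(Sum of Task Times / Cycle Time)
N_min = ceil(185 min / 26 min) = ceil(7.1154)
N_min = 8 stations

8


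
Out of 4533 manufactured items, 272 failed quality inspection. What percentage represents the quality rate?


Formula: Quality Rate = Good Pieces / Total Pieces * 100
Good pieces = 4533 - 272 = 4261
QR = 4261 / 4533 * 100 = 94.0%

94.0%


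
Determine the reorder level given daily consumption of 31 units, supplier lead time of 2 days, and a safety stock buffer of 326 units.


Formula: ROP = (Daily Demand * Lead Time) + Safety Stock
Demand during lead time = 31 * 2 = 62 units
ROP = 62 + 326 = 388 units

388 units


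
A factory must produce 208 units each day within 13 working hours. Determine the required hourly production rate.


Formula: Production Rate = Daily Demand / Available Hours
Rate = 208 units/day / 13 hours/day
Rate = 16.0 units/hour

16.0 units/hour


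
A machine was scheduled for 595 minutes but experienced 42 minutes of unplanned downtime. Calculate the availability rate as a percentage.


Formula: Availability = (Planned Time - Downtime) / Planned Time * 100
Uptime = 595 - 42 = 553 min
Availability = 553 / 595 * 100 = 92.9%

92.9%


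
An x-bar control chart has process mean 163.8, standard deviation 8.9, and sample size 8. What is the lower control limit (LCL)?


LCL = 163.8 - 3 * 8.9 / sqrt(8)

154.36


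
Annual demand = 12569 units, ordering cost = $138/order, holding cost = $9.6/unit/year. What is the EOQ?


Formula: EOQ = sqrt(2 * D * S / H)
Numerator: 2 * 12569 * 138 = 3469044
2DS/H = 3469044 / 9.6 = 361358.8
EOQ = sqrt(361358.8) = 601.1 units

601.1 units


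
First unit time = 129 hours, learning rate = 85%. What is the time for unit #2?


Formula: T_n = T_1 * (learning_rate)^(log2(n)) where learning_rate = rate/100
Doublings = log2(2) = 1
T_n = 129 * 0.85^1
T_n = 129 * 0.85 = 109.7 hours

109.7 hours


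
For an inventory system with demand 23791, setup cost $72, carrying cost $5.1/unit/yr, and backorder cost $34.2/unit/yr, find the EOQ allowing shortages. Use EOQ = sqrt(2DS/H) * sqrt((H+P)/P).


Formula: EOQ* = sqrt(2DS/H) * sqrt((H+P)/P)
Base EOQ = sqrt(2*23791*72/5.1) = 819.6 units
Correction = sqrt((5.1+34.2)/34.2) = 1.07197
EOQ* = 819.6 * 1.07197 = 878.6 units

878.6 units


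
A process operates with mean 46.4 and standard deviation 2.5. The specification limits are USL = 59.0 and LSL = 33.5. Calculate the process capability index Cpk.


Cpu = (59.0 - 46.4) / (3 * 2.5) = 1.68
Cpl = (46.4 - 33.5) / (3 * 2.5) = 1.72
Cpk = min(1.68, 1.72) = 1.68

1.68


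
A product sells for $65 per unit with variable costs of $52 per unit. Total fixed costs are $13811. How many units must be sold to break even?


Formula: BEQ = Fixed Costs / (Price - Variable Cost)
Contribution margin = $65 - $52 = $13/unit
BEQ = ceil($13811 / $13/unit) = ceil(1062.38) = 1063 units

1063 units


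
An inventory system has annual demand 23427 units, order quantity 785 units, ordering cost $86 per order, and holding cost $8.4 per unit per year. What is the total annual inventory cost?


TC = 23427/785 * 86 + 785/2 * 8.4

$5863.52


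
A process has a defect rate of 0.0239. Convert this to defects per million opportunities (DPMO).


DPMO = defect_rate * 1000000 = 0.0239 * 1000000

23900


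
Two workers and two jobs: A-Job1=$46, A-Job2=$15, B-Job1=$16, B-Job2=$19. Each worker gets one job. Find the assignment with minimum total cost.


Option 1: A->1 + B->2 = $46 + $19 = $65
Option 2: A->2 + B->1 = $15 + $16 = $31
Min cost = min($65, $31) = $31

$31


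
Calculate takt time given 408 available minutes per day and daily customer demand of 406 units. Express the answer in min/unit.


Formula: Takt Time = Available Production Time / Customer Demand
Takt = 408 min/day / 406 units/day
Takt = 1.0 min/unit

1.0 min/unit


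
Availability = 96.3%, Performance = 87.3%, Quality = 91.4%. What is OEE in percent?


Formula: OEE = Availability * Performance * Quality / 10000
A * P = 96.3% * 87.3% / 100 = 84.07%
OEE = 84.07% * 91.4% / 100 = 76.8%

76.8%


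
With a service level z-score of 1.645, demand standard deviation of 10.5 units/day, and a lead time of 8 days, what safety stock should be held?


Formula: SS = z * sigma_d * sqrt(LT)
sqrt(LT) = sqrt(8) = 2.8284
SS = 1.645 * 10.5 * 2.8284
SS = 48.9 units

48.9 units


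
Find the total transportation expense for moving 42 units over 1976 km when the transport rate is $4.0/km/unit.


TC = dist * cost * units = 1976 * 4.0 * 42 = $331968.00

$331968.00


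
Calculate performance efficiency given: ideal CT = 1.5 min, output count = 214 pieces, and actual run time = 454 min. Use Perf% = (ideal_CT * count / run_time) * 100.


Formula: Performance = (Ideal CT * Total Count) / Run Time * 100
Ideal output time = 1.5 * 214 = 321.0 min
Performance = 321.0 / 454 * 100 = 70.7%

70.7%


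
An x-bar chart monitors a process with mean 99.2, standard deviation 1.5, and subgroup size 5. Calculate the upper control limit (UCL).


UCL = 99.2 + 3 * 1.5 / sqrt(5)

101.21


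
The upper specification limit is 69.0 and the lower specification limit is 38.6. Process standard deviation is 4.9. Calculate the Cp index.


Cp = (69.0 - 38.6) / (6 * 4.9)

1.03


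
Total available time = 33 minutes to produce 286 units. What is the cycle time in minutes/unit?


Formula: CT = Available Time / Number of Units
CT = 33 min / 286 units
CT = 0.12 min/unit

0.12 min/unit


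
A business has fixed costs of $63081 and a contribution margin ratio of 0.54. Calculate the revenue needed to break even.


Formula: BER = Fixed Costs / Contribution Margin Ratio
BER = $63081 / 0.54
BER = $116816.67 (to the nearest cent)

$116816.67


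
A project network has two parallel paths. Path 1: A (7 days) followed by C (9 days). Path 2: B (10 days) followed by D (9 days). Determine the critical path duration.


Path 1 = 7 + 9 = 16 days
Path 2 = 10 + 9 = 19 days
Duration = max(16, 19) = 19 days

19 days


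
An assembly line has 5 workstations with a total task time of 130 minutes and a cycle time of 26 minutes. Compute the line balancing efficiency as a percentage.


Formula: Efficiency = Sum of Task Times / (N_stations * CT) * 100
Total station capacity = 5 stations * 26 min = 130 min
Efficiency = 130 / 130 * 100 = 100.0%

100.0%


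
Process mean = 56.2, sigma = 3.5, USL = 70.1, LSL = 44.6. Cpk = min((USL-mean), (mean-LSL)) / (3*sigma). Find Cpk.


Cpu = (70.1 - 56.2) / (3 * 3.5) = 1.32
Cpl = (56.2 - 44.6) / (3 * 3.5) = 1.1
Cpk = min(1.32, 1.1) = 1.1

1.1


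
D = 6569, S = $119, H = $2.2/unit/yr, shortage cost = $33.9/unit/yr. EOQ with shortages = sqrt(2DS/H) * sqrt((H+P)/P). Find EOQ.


Formula: EOQ* = sqrt(2DS/H) * sqrt((H+P)/P)
Base EOQ = sqrt(2*6569*119/2.2) = 843.0 units
Correction = sqrt((2.2+33.9)/33.9) = 1.03194
EOQ* = 843.0 * 1.03194 = 869.9 units

869.9 units


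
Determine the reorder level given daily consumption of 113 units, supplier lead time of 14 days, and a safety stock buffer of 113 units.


Formula: ROP = (Daily Demand * Lead Time) + Safety Stock
Demand during lead time = 113 * 14 = 1582 units
ROP = 1582 + 113 = 1695 units

1695 units


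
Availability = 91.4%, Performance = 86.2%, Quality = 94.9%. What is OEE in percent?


Formula: OEE = Availability * Performance * Quality / 10000
A * P = 91.4% * 86.2% / 100 = 78.79%
OEE = 78.79% * 94.9% / 100 = 74.8%

74.8%


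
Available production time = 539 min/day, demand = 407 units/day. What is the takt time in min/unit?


Formula: Takt Time = Available Production Time / Customer Demand
Takt = 539 min/day / 407 units/day
Takt = 1.32 min/unit

1.32 min/unit


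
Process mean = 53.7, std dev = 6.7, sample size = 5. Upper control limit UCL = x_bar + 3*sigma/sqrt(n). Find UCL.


UCL = 53.7 + 3 * 6.7 / sqrt(5)

62.69


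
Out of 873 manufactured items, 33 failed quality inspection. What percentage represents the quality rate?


Formula: Quality Rate = Good Pieces / Total Pieces * 100
Good pieces = 873 - 33 = 840
QR = 840 / 873 * 100 = 96.2%

96.2%


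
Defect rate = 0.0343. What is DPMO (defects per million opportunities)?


DPMO = defect_rate * 1000000 = 0.0343 * 1000000

34300


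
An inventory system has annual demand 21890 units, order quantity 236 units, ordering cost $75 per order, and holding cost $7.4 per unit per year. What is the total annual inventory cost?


TC = 21890/236 * 75 + 236/2 * 7.4

$7829.77


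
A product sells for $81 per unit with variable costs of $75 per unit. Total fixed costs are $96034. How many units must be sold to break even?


Formula: BEQ = Fixed Costs / (Price - Variable Cost)
Contribution margin = $81 - $75 = $6/unit
BEQ = ceil($96034 / $6/unit) = ceil(16005.67) = 16006 units

16006 units


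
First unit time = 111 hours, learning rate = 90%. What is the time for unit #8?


Formula: T_n = T_1 * (learning_rate)^(log2(n)) where learning_rate = rate/100
Doublings = log2(8) = 3
T_n = 111 * 0.9^3
T_n = 111 * 0.729 = 80.9 hours

80.9 hours


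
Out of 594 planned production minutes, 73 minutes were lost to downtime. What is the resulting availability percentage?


Formula: Availability = (Planned Time - Downtime) / Planned Time * 100
Uptime = 594 - 73 = 521 min
Availability = 521 / 594 * 100 = 87.7%

87.7%


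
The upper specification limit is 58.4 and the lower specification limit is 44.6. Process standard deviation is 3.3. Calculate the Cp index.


Cp = (58.4 - 44.6) / (6 * 3.3)

0.7


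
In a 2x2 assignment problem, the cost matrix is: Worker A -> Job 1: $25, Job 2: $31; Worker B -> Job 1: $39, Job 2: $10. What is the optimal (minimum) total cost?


Option 1: A->1 + B->2 = $25 + $10 = $35
Option 2: A->2 + B->1 = $31 + $39 = $70
Min cost = min($35, $70) = $35

$35


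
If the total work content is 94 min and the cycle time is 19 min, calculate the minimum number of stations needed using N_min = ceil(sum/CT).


Formula: N_min = ceil(Sum of Task Times / Cycle Time)
N_min = ceil(94 min / 19 min) = ceil(4.9474)
N_min = 5 stations

5


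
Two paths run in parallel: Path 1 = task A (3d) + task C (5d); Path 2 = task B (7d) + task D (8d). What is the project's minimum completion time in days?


Path 1 = 3 + 5 = 8 days
Path 2 = 7 + 8 = 15 days
Duration = max(8, 15) = 15 days

15 days


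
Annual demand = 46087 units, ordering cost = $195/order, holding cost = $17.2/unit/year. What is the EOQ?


Formula: EOQ = sqrt(2 * D * S / H)
Numerator: 2 * 46087 * 195 = 17973930
2DS/H = 17973930 / 17.2 = 1044995.9
EOQ = sqrt(1044995.9) = 1022.3 units

1022.3 units


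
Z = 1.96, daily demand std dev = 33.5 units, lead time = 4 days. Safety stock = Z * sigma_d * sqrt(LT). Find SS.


Formula: SS = z * sigma_d * sqrt(LT)
sqrt(LT) = sqrt(4) = 2.0
SS = 1.96 * 33.5 * 2.0
SS = 131.3 units

131.3 units


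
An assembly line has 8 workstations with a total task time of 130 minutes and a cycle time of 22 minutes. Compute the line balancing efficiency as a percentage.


Formula: Efficiency = Sum of Task Times / (N_stations * CT) * 100
Total station capacity = 8 stations * 22 min = 176 min
Efficiency = 130 / 176 * 100 = 73.9%

73.9%


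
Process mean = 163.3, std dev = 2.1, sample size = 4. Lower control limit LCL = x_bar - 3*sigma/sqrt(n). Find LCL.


LCL = 163.3 - 3 * 2.1 / sqrt(4)

160.15


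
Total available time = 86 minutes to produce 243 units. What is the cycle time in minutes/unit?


Formula: CT = Available Time / Number of Units
CT = 86 min / 243 units
CT = 0.35 min/unit

0.35 min/unit


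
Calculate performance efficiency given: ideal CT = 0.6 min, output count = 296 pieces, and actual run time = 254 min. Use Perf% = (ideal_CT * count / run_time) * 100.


Formula: Performance = (Ideal CT * Total Count) / Run Time * 100
Ideal output time = 0.6 * 296 = 177.6 min
Performance = 177.6 / 254 * 100 = 69.9%

69.9%


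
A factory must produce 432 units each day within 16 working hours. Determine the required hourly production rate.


Formula: Production Rate = Daily Demand / Available Hours
Rate = 432 units/day / 16 hours/day
Rate = 27.0 units/hour

27.0 units/hour


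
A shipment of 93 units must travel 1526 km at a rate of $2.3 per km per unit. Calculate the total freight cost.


TC = dist * cost * units = 1526 * 2.3 * 93 = $326411.40

$326411.40


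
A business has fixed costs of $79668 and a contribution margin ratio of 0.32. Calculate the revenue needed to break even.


Formula: BER = Fixed Costs / Contribution Margin Ratio
BER = $79668 / 0.32
BER = $248962.50 (to the nearest cent)

$248962.50


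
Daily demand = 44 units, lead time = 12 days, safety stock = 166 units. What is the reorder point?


Formula: ROP = (Daily Demand * Lead Time) + Safety Stock
Demand during lead time = 44 * 12 = 528 units
ROP = 528 + 166 = 694 units

694 units


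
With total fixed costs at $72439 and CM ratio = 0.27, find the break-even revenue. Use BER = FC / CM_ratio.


Formula: BER = Fixed Costs / Contribution Margin Ratio
BER = $72439 / 0.27
BER = $268292.59 (to the nearest cent)

$268292.59


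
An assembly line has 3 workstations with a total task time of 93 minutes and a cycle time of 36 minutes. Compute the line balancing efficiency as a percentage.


Formula: Efficiency = Sum of Task Times / (N_stations * CT) * 100
Total station capacity = 3 stations * 36 min = 108 min
Efficiency = 93 / 108 * 100 = 86.1%

86.1%


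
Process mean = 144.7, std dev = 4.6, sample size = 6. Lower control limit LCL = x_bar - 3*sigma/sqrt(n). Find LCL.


LCL = 144.7 - 3 * 4.6 / sqrt(6)

139.07


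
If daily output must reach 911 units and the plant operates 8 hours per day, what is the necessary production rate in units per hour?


Formula: Production Rate = Daily Demand / Available Hours
Rate = 911 units/day / 8 hours/day
Rate = 113.9 units/hour

113.9 units/hour


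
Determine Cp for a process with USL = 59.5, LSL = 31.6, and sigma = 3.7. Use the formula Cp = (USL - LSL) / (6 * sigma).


Cp = (59.5 - 31.6) / (6 * 3.7)

1.26


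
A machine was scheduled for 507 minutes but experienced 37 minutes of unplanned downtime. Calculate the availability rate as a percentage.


Formula: Availability = (Planned Time - Downtime) / Planned Time * 100
Uptime = 507 - 37 = 470 min
Availability = 470 / 507 * 100 = 92.7%

92.7%


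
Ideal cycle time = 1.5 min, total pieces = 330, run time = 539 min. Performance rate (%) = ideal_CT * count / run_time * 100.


Formula: Performance = (Ideal CT * Total Count) / Run Time * 100
Ideal output time = 1.5 * 330 = 495.0 min
Performance = 495.0 / 539 * 100 = 91.8%

91.8%


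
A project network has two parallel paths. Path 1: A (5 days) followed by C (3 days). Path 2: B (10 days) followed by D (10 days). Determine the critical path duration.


Path 1 = 5 + 3 = 8 days
Path 2 = 10 + 10 = 20 days
Duration = max(8, 20) = 20 days

20 days


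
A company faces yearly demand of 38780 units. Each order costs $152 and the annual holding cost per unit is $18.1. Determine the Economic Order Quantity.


Formula: EOQ = sqrt(2 * D * S / H)
Numerator: 2 * 38780 * 152 = 11789120
2DS/H = 11789120 / 18.1 = 651332.6
EOQ = sqrt(651332.6) = 807.1 units

807.1 units


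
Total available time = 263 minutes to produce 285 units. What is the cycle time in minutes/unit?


Formula: CT = Available Time / Number of Units
CT = 263 min / 285 units
CT = 0.92 min/unit

0.92 min/unit


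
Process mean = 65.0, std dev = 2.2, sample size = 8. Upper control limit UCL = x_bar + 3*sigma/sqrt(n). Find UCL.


UCL = 65.0 + 3 * 2.2 / sqrt(8)

67.33


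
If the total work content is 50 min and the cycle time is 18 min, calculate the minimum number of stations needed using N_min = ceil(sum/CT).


Formula: N_min = ceil(Sum of Task Times / Cycle Time)
N_min = ceil(50 min / 18 min) = ceil(2.7778)
N_min = 3 stations

3


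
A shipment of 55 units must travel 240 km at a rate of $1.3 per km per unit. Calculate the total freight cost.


TC = dist * cost * units = 240 * 1.3 * 55 = $17160.00

$17160.00


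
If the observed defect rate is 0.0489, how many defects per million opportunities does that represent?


DPMO = defect_rate * 1000000 = 0.0489 * 1000000

48900


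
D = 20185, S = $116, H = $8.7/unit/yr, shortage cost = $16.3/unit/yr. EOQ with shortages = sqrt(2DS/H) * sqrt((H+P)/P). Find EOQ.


Formula: EOQ* = sqrt(2DS/H) * sqrt((H+P)/P)
Base EOQ = sqrt(2*20185*116/8.7) = 733.67 units
Correction = sqrt((8.7+16.3)/16.3) = 1.23844
EOQ* = 733.67 * 1.23844 = 908.6 units

908.6 units


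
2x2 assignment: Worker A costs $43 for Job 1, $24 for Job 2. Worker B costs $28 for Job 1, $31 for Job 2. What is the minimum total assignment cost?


Option 1: A->1 + B->2 = $43 + $31 = $74
Option 2: A->2 + B->1 = $24 + $28 = $52
Min cost = min($74, $52) = $52

$52


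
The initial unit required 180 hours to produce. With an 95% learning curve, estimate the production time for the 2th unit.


Formula: T_n = T_1 * (learning_rate)^(log2(n)) where learning_rate = rate/100
Doublings = log2(2) = 1
T_n = 180 * 0.95^1
T_n = 180 * 0.95 = 171.0 hours

171.0 hours


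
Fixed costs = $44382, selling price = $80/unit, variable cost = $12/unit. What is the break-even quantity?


Formula: BEQ = Fixed Costs / (Price - Variable Cost)
Contribution margin = $80 - $12 = $68/unit
BEQ = ceil($44382 / $68/unit) = ceil(652.68) = 653 units

653 units


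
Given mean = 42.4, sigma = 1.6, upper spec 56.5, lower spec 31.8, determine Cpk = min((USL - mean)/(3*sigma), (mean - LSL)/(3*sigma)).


Cpu = (56.5 - 42.4) / (3 * 1.6) = 2.94
Cpl = (42.4 - 31.8) / (3 * 1.6) = 2.21
Cpk = min(2.94, 2.21) = 2.21

2.21


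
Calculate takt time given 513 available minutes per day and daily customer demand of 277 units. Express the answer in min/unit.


Formula: Takt Time = Available Production Time / Customer Demand
Takt = 513 min/day / 277 units/day
Takt = 1.85 min/unit

1.85 min/unit


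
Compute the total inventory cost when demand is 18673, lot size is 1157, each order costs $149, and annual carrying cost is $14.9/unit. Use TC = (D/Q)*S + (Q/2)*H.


TC = 18673/1157 * 149 + 1157/2 * 14.9

$11024.38


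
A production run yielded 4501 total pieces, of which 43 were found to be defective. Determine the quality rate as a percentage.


Formula: Quality Rate = Good Pieces / Total Pieces * 100
Good pieces = 4501 - 43 = 4458
QR = 4458 / 4501 * 100 = 99.0%

99.0%


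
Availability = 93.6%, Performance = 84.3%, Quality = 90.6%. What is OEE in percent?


Formula: OEE = Availability * Performance * Quality / 10000
A * P = 93.6% * 84.3% / 100 = 78.9%
OEE = 78.9% * 90.6% / 100 = 71.5%

71.5%


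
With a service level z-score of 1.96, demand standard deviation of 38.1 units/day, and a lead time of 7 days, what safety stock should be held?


Formula: SS = z * sigma_d * sqrt(LT)
sqrt(LT) = sqrt(7) = 2.6458
SS = 1.96 * 38.1 * 2.6458
SS = 197.6 units

197.6 units


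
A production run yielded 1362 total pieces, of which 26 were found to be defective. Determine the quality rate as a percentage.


Formula: Quality Rate = Good Pieces / Total Pieces * 100
Good pieces = 1362 - 26 = 1336
QR = 1336 / 1362 * 100 = 98.1%

98.1%


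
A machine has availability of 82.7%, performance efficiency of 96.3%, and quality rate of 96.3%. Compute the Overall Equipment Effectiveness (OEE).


Formula: OEE = Availability * Performance * Quality / 10000
A * P = 82.7% * 96.3% / 100 = 79.64%
OEE = 79.64% * 96.3% / 100 = 76.7%

76.7%


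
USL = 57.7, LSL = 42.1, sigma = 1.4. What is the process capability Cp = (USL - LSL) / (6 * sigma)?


Cp = (57.7 - 42.1) / (6 * 1.4)

1.86


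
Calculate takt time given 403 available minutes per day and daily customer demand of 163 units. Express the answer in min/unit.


Formula: Takt Time = Available Production Time / Customer Demand
Takt = 403 min/day / 163 units/day
Takt = 2.47 min/unit

2.47 min/unit


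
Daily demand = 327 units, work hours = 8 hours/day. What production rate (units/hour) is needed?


Formula: Production Rate = Daily Demand / Available Hours
Rate = 327 units/day / 8 hours/day
Rate = 40.9 units/hour

40.9 units/hour


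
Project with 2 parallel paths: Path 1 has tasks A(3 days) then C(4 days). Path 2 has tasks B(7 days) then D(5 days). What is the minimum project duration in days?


Path 1 = 3 + 4 = 7 days
Path 2 = 7 + 5 = 12 days
Duration = max(7, 12) = 12 days

12 days


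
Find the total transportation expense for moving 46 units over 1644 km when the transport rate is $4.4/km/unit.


TC = dist * cost * units = 1644 * 4.4 * 46 = $332745.60

$332745.60


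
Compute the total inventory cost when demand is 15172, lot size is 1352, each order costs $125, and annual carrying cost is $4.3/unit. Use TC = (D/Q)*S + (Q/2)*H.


TC = 15172/1352 * 125 + 1352/2 * 4.3

$4309.54


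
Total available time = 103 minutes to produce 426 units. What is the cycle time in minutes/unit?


Formula: CT = Available Time / Number of Units
CT = 103 min / 426 units
CT = 0.24 min/unit

0.24 min/unit


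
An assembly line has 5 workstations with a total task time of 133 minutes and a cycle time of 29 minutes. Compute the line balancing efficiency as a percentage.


Formula: Efficiency = Sum of Task Times / (N_stations * CT) * 100
Total station capacity = 5 stations * 29 min = 145 min
Efficiency = 133 / 145 * 100 = 91.7%

91.7%


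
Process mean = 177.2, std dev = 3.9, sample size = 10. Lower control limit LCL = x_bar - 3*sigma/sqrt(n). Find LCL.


LCL = 177.2 - 3 * 3.9 / sqrt(10)

173.5


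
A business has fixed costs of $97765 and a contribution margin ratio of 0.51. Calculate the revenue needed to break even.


Formula: BER = Fixed Costs / Contribution Margin Ratio
BER = $97765 / 0.51
BER = $191696.08 (to the nearest cent)

$191696.08


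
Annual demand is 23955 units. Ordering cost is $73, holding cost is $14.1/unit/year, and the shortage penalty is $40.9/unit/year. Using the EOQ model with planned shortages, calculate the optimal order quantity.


Formula: EOQ* = sqrt(2DS/H) * sqrt((H+P)/P)
Base EOQ = sqrt(2*23955*73/14.1) = 498.04 units
Correction = sqrt((14.1+40.9)/40.9) = 1.15963
EOQ* = 498.04 * 1.15963 = 577.5 units

577.5 units


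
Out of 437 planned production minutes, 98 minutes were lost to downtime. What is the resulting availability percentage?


Formula: Availability = (Planned Time - Downtime) / Planned Time * 100
Uptime = 437 - 98 = 339 min
Availability = 339 / 437 * 100 = 77.6%

77.6%


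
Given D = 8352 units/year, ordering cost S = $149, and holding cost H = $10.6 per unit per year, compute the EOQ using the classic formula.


Formula: EOQ = sqrt(2 * D * S / H)
Numerator: 2 * 8352 * 149 = 2488896
2DS/H = 2488896 / 10.6 = 234801.5
EOQ = sqrt(234801.5) = 484.6 units

484.6 units


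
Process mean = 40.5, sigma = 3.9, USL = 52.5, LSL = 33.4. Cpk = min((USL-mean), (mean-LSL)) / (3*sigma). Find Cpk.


Cpu = (52.5 - 40.5) / (3 * 3.9) = 1.03
Cpl = (40.5 - 33.4) / (3 * 3.9) = 0.61
Cpk = min(1.03, 0.61) = 0.61

0.61


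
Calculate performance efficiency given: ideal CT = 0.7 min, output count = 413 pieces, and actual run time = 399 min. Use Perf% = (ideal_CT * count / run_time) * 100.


Formula: Performance = (Ideal CT * Total Count) / Run Time * 100
Ideal output time = 0.7 * 413 = 289.1 min
Performance = 289.1 / 399 * 100 = 72.5%

72.5%


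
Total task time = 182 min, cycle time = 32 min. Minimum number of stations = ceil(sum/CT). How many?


Formula: N_min = ceil(Sum of Task Times / Cycle Time)
N_min = ceil(182 min / 32 min) = ceil(5.6875)
N_min = 6 stations

6


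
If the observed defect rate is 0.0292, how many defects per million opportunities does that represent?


DPMO = defect_rate * 1000000 = 0.0292 * 1000000

29200


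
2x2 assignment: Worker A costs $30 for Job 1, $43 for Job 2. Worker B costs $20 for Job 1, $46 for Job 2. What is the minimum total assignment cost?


Option 1: A->1 + B->2 = $30 + $46 = $76
Option 2: A->2 + B->1 = $43 + $20 = $63
Min cost = min($76, $63) = $63

$63


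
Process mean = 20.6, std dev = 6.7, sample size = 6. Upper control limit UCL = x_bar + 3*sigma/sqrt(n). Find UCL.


UCL = 20.6 + 3 * 6.7 / sqrt(6)

28.81


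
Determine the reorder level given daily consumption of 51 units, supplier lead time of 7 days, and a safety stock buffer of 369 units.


Formula: ROP = (Daily Demand * Lead Time) + Safety Stock
Demand during lead time = 51 * 7 = 357 units
ROP = 357 + 369 = 726 units

726 units


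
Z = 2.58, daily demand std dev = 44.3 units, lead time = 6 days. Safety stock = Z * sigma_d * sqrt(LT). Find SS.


Formula: SS = z * sigma_d * sqrt(LT)
sqrt(LT) = sqrt(6) = 2.4495
SS = 2.58 * 44.3 * 2.4495
SS = 280.0 units

280.0 units


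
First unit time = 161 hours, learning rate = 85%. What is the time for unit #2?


Formula: T_n = T_1 * (learning_rate)^(log2(n)) where learning_rate = rate/100
Doublings = log2(2) = 1
T_n = 161 * 0.85^1
T_n = 161 * 0.85 = 136.9 hours

136.9 hours


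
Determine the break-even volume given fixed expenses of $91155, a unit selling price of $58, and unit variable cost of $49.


Formula: BEQ = Fixed Costs / (Price - Variable Cost)
Contribution margin = $58 - $49 = $9/unit
BEQ = ceil($91155 / $9/unit) = ceil(10128.33) = 10129 units

10129 units


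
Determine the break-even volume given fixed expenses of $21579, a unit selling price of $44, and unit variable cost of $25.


Formula: BEQ = Fixed Costs / (Price - Variable Cost)
Contribution margin = $44 - $25 = $19/unit
BEQ = ceil($21579 / $19/unit) = ceil(1135.74) = 1136 units

1136 units


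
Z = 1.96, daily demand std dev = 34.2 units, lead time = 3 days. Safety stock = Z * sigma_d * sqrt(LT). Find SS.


Formula: SS = z * sigma_d * sqrt(LT)
sqrt(LT) = sqrt(3) = 1.7321
SS = 1.96 * 34.2 * 1.7321
SS = 116.1 units

116.1 units


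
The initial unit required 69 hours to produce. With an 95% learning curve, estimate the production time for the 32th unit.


Formula: T_n = T_1 * (learning_rate)^(log2(n)) where learning_rate = rate/100
Doublings = log2(32) = 5
T_n = 69 * 0.95^5
T_n = 69 * 0.7738 = 53.4 hours

53.4 hours


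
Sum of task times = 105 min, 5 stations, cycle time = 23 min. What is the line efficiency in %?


Formula: Efficiency = Sum of Task Times / (N_stations * CT) * 100
Total station capacity = 5 stations * 23 min = 115 min
Efficiency = 105 / 115 * 100 = 91.3%

91.3%


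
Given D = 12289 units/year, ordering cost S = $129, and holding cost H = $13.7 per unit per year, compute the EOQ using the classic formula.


Formula: EOQ = sqrt(2 * D * S / H)
Numerator: 2 * 12289 * 129 = 3170562
2DS/H = 3170562 / 13.7 = 231427.9
EOQ = sqrt(231427.9) = 481.1 units

481.1 units
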